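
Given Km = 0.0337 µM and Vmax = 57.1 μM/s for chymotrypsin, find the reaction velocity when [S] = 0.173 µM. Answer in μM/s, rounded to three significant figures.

47.8 μM/s

[S]/(Km+[S]) = 0.173/0.2067 = 0.8370, the fractional saturation.
v = 0.8370 × Vmax = 0.8370 × 57.1 = 47.8 μM/s.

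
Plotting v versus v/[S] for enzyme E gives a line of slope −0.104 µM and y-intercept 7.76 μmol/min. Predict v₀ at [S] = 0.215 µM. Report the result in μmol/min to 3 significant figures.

In the Eadie–Hofstee form v = Vmax − Km·(v/[S]), the slope is −Km and the intercept is Vmax, so Km = 0.104 µM and Vmax = 7.76 μmol/min.
v = 7.76 × 0.215/(0.104 + 0.215) = 5.23 μmol/min.

5.23 μmol/min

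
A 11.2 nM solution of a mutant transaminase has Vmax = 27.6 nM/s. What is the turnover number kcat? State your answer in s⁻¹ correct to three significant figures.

2.46 s⁻¹

kcat = Vmax/[E]total = 27.6 nM/s / 11.2 nM = 2.46 s⁻¹.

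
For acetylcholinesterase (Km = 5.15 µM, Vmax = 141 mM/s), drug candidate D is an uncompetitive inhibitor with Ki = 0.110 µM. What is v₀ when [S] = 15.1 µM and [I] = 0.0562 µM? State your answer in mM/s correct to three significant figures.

With α = 1 + [I]/Ki = 1 + 0.0562/0.110 = 1.511, the uncompetitive rate law is v = (Vmax/α)·[S] / (Km/α + [S]).
v = (141/1.511)×15.1 / (5.15/1.511 + 15.1) = 1409/18.51 = 76.1 mM/s.

76.1 mM/s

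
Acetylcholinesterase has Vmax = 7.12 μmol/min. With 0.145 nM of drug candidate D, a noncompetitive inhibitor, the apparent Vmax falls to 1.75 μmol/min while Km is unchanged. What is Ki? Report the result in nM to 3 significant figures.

0.0473 nM

Noncompetitive: Vmax,app = Vmax/α with α = 1 + [I]/Ki.
α = Vmax/Vmax,app = 7.12/1.75 = 4.069.
Since α = 1 + [I]/Ki, [I]/Ki = 4.069 − 1 = 3.069 and Ki = 0.145/3.069 = 0.0473 nM.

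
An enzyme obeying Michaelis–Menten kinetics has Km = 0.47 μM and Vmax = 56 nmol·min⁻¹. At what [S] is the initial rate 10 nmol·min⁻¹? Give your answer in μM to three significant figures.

0.102 μM

Rearranging v = Vmax[S]/(Km+[S]) gives [S] = Km·v/(Vmax − v).
[S] = 0.47 × 10 / (56 − 10) = 4.700/46.00 = 0.102 μM.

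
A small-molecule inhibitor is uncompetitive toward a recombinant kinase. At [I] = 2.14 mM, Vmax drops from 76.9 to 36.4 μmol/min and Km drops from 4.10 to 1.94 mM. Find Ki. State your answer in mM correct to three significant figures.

Uncompetitive: Vmax,app = Vmax/α (and Km,app = Km/α) with α = 1 + [I]/Ki.
α = Vmax/Vmax,app = 76.9/36.4 = 2.113.
Ki = [I]/(α − 1) = 2.14/1.113 = 1.92 mM.

1.92 mM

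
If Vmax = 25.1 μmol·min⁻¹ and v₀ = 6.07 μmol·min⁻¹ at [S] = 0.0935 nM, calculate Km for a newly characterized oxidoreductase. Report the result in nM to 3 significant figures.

0.293 nM

From v = Vmax[S]/(Km+[S]), Km = [S](Vmax − v)/v.
Km = 0.0935 × (25.1 − 6.07) / 6.07 = 1.779/6.07 = 0.293 nM.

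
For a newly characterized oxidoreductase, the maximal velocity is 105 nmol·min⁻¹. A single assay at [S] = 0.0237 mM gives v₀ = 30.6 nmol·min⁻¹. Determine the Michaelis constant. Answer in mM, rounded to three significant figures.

From v = Vmax[S]/(Km+[S]), Km = [S](Vmax − v)/v.
Km = 0.0237 × (105 − 30.6) / 30.6 = 1.763/30.6 = 0.0576 mM.

0.0576 mM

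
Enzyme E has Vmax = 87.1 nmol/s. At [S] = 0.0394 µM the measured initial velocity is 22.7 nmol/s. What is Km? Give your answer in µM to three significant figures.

0.112 µM

From v = Vmax[S]/(Km+[S]), Km = [S](Vmax − v)/v.
Km = 0.0394 × (87.1 − 22.7) / 22.7 = 2.537/22.7 = 0.112 µM.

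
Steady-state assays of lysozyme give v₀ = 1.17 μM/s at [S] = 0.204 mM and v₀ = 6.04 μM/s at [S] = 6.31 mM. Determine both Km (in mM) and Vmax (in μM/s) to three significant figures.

In reciprocal form, 1/v = (Km/Vmax)·(1/[S]) + 1/Vmax. The two points give (1/[S], 1/v) = (4.902, 0.8547) and (0.1585, 0.1656).
Slope = (0.8547 − 0.1656)/(4.902 − 0.1585) = 0.1453; intercept = 0.8547 − 0.1453×4.902 = 0.1425.
Vmax = 1/intercept = 7.02 μM/s; Km = slope × Vmax = 0.1453 × 7.02 = 1.02 mM.

Km = 1.02 mM; Vmax = 7.02 μM/s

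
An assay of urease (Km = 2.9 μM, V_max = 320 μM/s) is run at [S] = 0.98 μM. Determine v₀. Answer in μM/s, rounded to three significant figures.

80.8 μM/s

[S]/(Km+[S]) = 0.98/3.880 = 0.2526, the fractional saturation.
v = 0.2526 × Vmax = 0.2526 × 320 = 80.8 μM/s.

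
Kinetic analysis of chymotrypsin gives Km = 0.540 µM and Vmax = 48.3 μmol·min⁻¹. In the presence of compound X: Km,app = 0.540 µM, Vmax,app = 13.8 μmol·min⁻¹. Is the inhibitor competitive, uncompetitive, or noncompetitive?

noncompetitive

Vmax decreases (48.3 → 13.8 μmol·min⁻¹) while Km is unchanged — pure noncompetitive inhibition.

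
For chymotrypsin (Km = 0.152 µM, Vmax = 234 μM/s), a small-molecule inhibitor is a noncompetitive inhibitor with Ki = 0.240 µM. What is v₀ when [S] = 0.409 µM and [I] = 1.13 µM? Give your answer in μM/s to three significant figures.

α = 1 + [I]/Ki = 1 + 1.13/0.240 = 5.708.
For a noncompetitive inhibitor, Vmax is reduced to Vmax/α while Km is unchanged: Km,app = 0.152 µM, Vmax,app = 41.0 μM/s.
v = Vmax,app·[S]/(Km,app + [S]) = 41.0 × 0.409/(0.152 + 0.409) = 29.9 μM/s.

29.9 μM/s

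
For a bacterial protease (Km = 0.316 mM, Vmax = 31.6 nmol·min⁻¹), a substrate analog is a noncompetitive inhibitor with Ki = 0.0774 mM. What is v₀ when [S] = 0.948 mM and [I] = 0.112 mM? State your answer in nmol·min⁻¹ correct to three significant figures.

9.69 nmol·min⁻¹

α = 1 + [I]/Ki = 1 + 0.112/0.0774 = 2.447.
For a noncompetitive inhibitor, Vmax is reduced to Vmax/α while Km is unchanged: Km,app = 0.316 mM, Vmax,app = 12.9 nmol·min⁻¹.
v = Vmax,app·[S]/(Km,app + [S]) = 12.9 × 0.948/(0.316 + 0.948) = 9.69 nmol·min⁻¹.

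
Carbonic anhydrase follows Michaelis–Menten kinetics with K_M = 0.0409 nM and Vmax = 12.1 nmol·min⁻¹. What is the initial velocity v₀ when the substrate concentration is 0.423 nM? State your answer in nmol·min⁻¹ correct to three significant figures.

v = Vmax·[S]/(Km + [S]) = 12.1 × 0.423 / (0.0409 + 0.423)
  = 5.118 / 0.4639 = 11.0 nmol·min⁻¹.

11.0 nmol·min⁻¹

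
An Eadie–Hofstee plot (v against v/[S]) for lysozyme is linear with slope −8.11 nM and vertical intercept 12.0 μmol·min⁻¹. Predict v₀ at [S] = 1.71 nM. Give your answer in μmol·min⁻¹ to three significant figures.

In the Eadie–Hofstee form v = Vmax − Km·(v/[S]), the slope is −Km and the intercept is Vmax, so Km = 8.11 nM and Vmax = 12.0 μmol·min⁻¹.
v = 12.0 × 1.71/(8.11 + 1.71) = 2.09 μmol·min⁻¹.

2.09 μmol·min⁻¹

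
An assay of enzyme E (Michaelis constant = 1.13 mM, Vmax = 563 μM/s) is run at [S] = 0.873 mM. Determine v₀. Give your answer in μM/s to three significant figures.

245 μM/s

v = Vmax·[S]/(Km + [S]) = 563 × 0.873 / (1.13 + 0.873)
  = 491.5 / 2.003 = 245 μM/s.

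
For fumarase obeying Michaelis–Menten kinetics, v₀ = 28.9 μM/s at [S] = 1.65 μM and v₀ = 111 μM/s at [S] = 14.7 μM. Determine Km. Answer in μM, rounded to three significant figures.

In reciprocal form, 1/v = (Km/Vmax)·(1/[S]) + 1/Vmax. The two points give (1/[S], 1/v) = (0.6061, 0.03460) and (0.06803, 0.009009).
Slope = (0.03460 − 0.009009)/(0.6061 − 0.06803) = 0.04757; intercept = 0.03460 − 0.04757×0.6061 = 0.005773.
Vmax = 1/intercept = 173 μM/s; Km = slope × Vmax = 0.04757 × 173 = 8.24 μM.

8.24 μM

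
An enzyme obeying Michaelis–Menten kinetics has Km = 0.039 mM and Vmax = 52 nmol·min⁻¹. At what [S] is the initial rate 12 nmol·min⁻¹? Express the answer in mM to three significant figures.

0.0117 mM

The required fractional saturation is v/Vmax = 12/52 = 0.2308.
Then [S]/(Km+[S]) = 0.2308 ⇒ [S] = 0.039 × 0.2308/(1 − 0.2308) = 0.0117 mM.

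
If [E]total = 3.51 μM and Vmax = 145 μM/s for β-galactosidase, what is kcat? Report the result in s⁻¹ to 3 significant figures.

kcat = Vmax/[E]total = 145 μM/s / 3.51 μM = 41.3 s⁻¹.

41.3 s⁻¹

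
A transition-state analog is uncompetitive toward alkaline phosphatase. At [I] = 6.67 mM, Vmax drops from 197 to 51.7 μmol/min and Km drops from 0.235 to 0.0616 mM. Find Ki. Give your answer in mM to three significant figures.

2.37 mM

Uncompetitive: Vmax,app = Vmax/α (and Km,app = Km/α) with α = 1 + [I]/Ki.
α = Vmax/Vmax,app = 197/51.7 = 3.810.
Since α = 1 + [I]/Ki, [I]/Ki = 3.810 − 1 = 2.810 and Ki = 6.67/2.810 = 2.37 mM.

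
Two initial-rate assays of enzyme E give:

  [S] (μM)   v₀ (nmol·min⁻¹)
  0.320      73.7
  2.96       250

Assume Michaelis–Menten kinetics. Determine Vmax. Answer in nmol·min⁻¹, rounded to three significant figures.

From v = Vmax[S]/(Km+[S]), each point gives Vmax = v(Km+[S])/[S].
Equating: 73.7(Km+0.320)/0.320 = 250(Km+2.96)/2.96.
230.3·Km + 73.7 = 84.46·Km + 250, so (230.3 − 84.46)·Km = 250 − 73.7.
Km = 176.3/145.9 = 1.21 μM; then Vmax = 73.7(1.21+0.320)/0.320 = 352 nmol·min⁻¹.

352 nmol·min⁻¹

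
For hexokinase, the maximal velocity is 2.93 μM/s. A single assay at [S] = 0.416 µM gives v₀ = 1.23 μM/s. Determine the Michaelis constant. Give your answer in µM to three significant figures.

From v = Vmax[S]/(Km+[S]), Km = [S](Vmax − v)/v.
Km = 0.416 × (2.93 − 1.23) / 1.23 = 0.7072/1.23 = 0.575 µM.

0.575 µM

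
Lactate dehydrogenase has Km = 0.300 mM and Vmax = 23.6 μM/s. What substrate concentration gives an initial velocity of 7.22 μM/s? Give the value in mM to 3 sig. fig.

0.132 mM

Rearranging v = Vmax[S]/(Km+[S]) gives [S] = Km·v/(Vmax − v).
[S] = 0.300 × 7.22 / (23.6 − 7.22) = 2.166/16.38 = 0.132 mM.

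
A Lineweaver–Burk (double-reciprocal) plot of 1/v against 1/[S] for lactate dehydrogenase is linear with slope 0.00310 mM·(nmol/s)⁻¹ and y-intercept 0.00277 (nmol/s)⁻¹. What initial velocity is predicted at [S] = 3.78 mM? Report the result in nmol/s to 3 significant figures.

The y-intercept is 1/Vmax, so Vmax = 1/0.00277 = 361 nmol/s.
The slope is Km/Vmax, so Km = 0.00310 × 361 = 1.12 mM.
Then v = 361 × 3.78/(1.12 + 3.78) = 279 nmol/s.

279 nmol/s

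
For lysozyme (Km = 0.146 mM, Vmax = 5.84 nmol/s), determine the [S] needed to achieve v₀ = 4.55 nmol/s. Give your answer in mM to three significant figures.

0.515 mM

Rearranging v = Vmax[S]/(Km+[S]) gives [S] = Km·v/(Vmax − v).
[S] = 0.146 × 4.55 / (5.84 − 4.55) = 0.6643/1.290 = 0.515 mM.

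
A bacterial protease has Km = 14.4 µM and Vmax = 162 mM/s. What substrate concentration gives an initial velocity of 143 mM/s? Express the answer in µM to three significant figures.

Rearranging v = Vmax[S]/(Km+[S]) gives [S] = Km·v/(Vmax − v).
[S] = 14.4 × 143 / (162 − 143) = 2059/19.00 = 108 µM.

108 µM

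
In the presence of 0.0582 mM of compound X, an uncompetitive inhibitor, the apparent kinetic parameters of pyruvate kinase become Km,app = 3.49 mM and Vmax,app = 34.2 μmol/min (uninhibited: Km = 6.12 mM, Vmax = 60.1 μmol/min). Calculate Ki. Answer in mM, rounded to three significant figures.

0.0769 mM

Uncompetitive: Vmax,app = Vmax/α (and Km,app = Km/α) with α = 1 + [I]/Ki.
α = Vmax/Vmax,app = 60.1/34.2 = 1.757.
Since α = 1 + [I]/Ki, [I]/Ki = 1.757 − 1 = 0.7573 and Ki = 0.0582/0.7573 = 0.0769 mM.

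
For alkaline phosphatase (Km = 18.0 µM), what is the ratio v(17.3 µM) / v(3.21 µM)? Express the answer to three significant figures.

Since Vmax cancels, v₂/v₁ = [S]₂(Km+[S]₁) / [S]₁(Km+[S]₂).
= 17.3×(18.0+3.21) / (3.21×(18.0+17.3)) = 366.9/113.3 = 3.24.

3.24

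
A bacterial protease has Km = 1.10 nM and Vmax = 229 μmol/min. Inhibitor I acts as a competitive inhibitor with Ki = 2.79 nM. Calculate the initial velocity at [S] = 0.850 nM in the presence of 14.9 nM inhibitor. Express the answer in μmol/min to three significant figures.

With α = 1 + [I]/Ki = 1 + 14.9/2.79 = 6.341, the competitive rate law is v = Vmax[S] / (αKm + [S]).
v = 229×0.850 / (6.341×1.10 + 0.850) = 194.6/7.825 = 24.9 μmol/min.

24.9 μmol/min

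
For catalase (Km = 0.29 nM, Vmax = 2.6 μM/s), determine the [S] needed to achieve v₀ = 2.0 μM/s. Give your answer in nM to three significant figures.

0.967 nM

Rearranging v = Vmax[S]/(Km+[S]) gives [S] = Km·v/(Vmax − v).
[S] = 0.29 × 2.0 / (2.6 − 2.0) = 0.5800/0.6000 = 0.967 nM.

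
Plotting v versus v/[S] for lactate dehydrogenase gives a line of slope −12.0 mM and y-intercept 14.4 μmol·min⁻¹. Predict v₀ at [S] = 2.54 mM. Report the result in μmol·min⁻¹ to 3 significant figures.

In the Eadie–Hofstee form v = Vmax − Km·(v/[S]), the slope is −Km and the intercept is Vmax, so Km = 12.0 mM and Vmax = 14.4 μmol·min⁻¹.
v = 14.4 × 2.54/(12.0 + 2.54) = 2.52 μmol·min⁻¹.

2.52 μmol·min⁻¹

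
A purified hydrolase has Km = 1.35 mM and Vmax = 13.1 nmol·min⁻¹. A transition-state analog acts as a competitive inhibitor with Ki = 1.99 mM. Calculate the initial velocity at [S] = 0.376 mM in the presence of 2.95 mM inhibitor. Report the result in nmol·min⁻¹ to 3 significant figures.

With α = 1 + [I]/Ki = 1 + 2.95/1.99 = 2.482, the competitive rate law is v = Vmax[S] / (αKm + [S]).
v = 13.1×0.376 / (2.482×1.35 + 0.376) = 4.926/3.727 = 1.32 nmol·min⁻¹.

1.32 nmol·min⁻¹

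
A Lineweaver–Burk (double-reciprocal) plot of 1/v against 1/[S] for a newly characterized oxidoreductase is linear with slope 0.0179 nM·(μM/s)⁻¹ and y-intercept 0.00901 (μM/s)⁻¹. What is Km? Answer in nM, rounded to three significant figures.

1.99 nM

y-intercept = 1/Vmax ⇒ Vmax = 111 μM/s; slope = Km/Vmax ⇒ Km = slope × Vmax.
Km = 0.0179 × 111 = 1.99 nM.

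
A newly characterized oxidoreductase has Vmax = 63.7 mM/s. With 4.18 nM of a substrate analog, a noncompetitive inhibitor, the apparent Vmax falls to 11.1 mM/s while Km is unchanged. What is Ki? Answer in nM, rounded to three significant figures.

Noncompetitive: Vmax,app = Vmax/α with α = 1 + [I]/Ki.
α = Vmax/Vmax,app = 63.7/11.1 = 5.739.
Since α = 1 + [I]/Ki, [I]/Ki = 5.739 − 1 = 4.739 and Ki = 4.18/4.739 = 0.882 nM.

0.882 nM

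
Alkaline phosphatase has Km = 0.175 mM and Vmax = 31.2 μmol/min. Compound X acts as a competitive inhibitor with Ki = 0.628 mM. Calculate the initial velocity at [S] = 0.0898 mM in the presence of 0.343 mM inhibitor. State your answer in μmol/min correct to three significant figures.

α = 1 + [I]/Ki = 1 + 0.343/0.628 = 1.546.
For a competitive inhibitor, Vmax is unchanged and the apparent Km becomes α·Km: Km,app = 0.271 mM, Vmax,app = 31.2 μmol/min.
v = Vmax,app·[S]/(Km,app + [S]) = 31.2 × 0.0898/(0.271 + 0.0898) = 7.77 μmol/min.

7.77 μmol/min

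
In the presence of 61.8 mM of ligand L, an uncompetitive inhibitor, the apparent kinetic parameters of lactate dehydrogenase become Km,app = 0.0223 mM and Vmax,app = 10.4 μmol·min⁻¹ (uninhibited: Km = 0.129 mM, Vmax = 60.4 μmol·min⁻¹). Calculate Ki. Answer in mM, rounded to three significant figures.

12.9 mM

Uncompetitive: Vmax,app = Vmax/α (and Km,app = Km/α) with α = 1 + [I]/Ki.
α = Vmax/Vmax,app = 60.4/10.4 = 5.808.
Ki = [I]/(α − 1) = 61.8/4.808 = 12.9 mM.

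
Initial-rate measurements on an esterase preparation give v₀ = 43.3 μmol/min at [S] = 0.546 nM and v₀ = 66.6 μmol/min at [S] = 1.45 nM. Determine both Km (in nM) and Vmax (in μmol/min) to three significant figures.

Km = 0.698 nM; Vmax = 98.7 μmol/min

In reciprocal form, 1/v = (Km/Vmax)·(1/[S]) + 1/Vmax. The two points give (1/[S], 1/v) = (1.832, 0.02309) and (0.6897, 0.01502).
Slope = (0.02309 − 0.01502)/(1.832 − 0.6897) = 0.007076; intercept = 0.02309 − 0.007076×1.832 = 0.01014.
Vmax = 1/intercept = 98.7 μmol/min; Km = slope × Vmax = 0.007076 × 98.7 = 0.698 nM.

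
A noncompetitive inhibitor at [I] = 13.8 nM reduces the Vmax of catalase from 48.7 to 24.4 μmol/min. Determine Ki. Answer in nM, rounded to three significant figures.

Noncompetitive: Vmax,app = Vmax/α with α = 1 + [I]/Ki.
α = Vmax/Vmax,app = 48.7/24.4 = 1.996.
Since α = 1 + [I]/Ki, [I]/Ki = 1.996 − 1 = 0.9959 and Ki = 13.8/0.9959 = 13.9 nM.

13.9 nM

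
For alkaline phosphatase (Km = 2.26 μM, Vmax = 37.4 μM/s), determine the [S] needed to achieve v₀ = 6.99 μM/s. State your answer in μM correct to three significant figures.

0.519 μM

The required fractional saturation is v/Vmax = 6.99/37.4 = 0.1869.
Then [S]/(Km+[S]) = 0.1869 ⇒ [S] = 2.26 × 0.1869/(1 − 0.1869) = 0.519 μM.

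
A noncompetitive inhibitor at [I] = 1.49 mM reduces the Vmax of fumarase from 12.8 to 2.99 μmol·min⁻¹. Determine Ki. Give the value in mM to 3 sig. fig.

Noncompetitive: Vmax,app = Vmax/α with α = 1 + [I]/Ki.
α = Vmax/Vmax,app = 12.8/2.99 = 4.281.
Ki = [I]/(α − 1) = 1.49/3.281 = 0.454 mM.

0.454 mM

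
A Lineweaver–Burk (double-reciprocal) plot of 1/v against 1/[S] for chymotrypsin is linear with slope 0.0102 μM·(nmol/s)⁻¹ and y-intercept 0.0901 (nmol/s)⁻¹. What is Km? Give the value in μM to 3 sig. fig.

y-intercept = 1/Vmax ⇒ Vmax = 11.1 nmol/s; slope = Km/Vmax ⇒ Km = slope × Vmax.
Km = 0.0102 × 11.1 = 0.113 μM.

0.113 μM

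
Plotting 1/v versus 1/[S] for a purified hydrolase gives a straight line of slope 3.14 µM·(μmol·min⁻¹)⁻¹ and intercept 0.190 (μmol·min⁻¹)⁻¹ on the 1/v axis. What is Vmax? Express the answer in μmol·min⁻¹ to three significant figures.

5.26 μmol·min⁻¹

The y-intercept of a Lineweaver–Burk plot equals 1/Vmax, so Vmax = 1/0.190 = 5.26 μmol·min⁻¹.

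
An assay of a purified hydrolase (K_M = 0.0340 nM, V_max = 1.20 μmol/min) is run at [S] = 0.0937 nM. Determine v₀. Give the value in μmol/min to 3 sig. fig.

[S]/(Km+[S]) = 0.0937/0.1277 = 0.7338, the fractional saturation.
v = 0.7338 × Vmax = 0.7338 × 1.20 = 0.881 μmol/min.

0.881 μmol/min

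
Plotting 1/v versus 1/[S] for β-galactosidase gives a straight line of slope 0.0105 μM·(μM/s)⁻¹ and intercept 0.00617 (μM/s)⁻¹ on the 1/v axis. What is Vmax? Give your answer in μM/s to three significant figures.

162 μM/s

The y-intercept of a Lineweaver–Burk plot equals 1/Vmax, so Vmax = 1/0.00617 = 162 μM/s.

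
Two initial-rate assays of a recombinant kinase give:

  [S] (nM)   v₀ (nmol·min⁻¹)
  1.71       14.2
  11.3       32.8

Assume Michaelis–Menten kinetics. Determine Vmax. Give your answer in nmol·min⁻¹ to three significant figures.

42.8 nmol·min⁻¹

From v = Vmax[S]/(Km+[S]), each point gives Vmax = v(Km+[S])/[S].
Equating: 14.2(Km+1.71)/1.71 = 32.8(Km+11.3)/11.3.
8.304·Km + 14.2 = 2.903·Km + 32.8, so (8.304 − 2.903)·Km = 32.8 − 14.2.
Km = 18.60/5.401 = 3.44 nM; then Vmax = 14.2(3.44+1.71)/1.71 = 42.8 nmol·min⁻¹.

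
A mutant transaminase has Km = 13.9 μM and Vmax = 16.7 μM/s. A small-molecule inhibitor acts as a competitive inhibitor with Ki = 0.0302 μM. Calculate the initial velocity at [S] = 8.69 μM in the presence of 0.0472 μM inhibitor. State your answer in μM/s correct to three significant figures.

α = 1 + [I]/Ki = 1 + 0.0472/0.0302 = 2.563.
For a competitive inhibitor, Vmax is unchanged and the apparent Km becomes α·Km: Km,app = 35.6 μM, Vmax,app = 16.7 μM/s.
v = Vmax,app·[S]/(Km,app + [S]) = 16.7 × 8.69/(35.6 + 8.69) = 3.27 μM/s.

3.27 μM/s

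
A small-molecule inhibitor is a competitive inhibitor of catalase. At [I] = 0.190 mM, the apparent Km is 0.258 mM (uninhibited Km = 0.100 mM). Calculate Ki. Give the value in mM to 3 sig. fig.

0.120 mM

Competitive: Km,app = α·Km with α = 1 + [I]/Ki.
α = Km,app/Km = 0.258/0.100 = 2.580.
Since α = 1 + [I]/Ki, [I]/Ki = 2.580 − 1 = 1.580 and Ki = 0.190/1.580 = 0.120 mM.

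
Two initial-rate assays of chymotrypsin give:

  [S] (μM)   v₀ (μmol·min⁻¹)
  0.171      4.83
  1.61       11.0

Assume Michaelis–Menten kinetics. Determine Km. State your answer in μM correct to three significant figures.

From v = Vmax[S]/(Km+[S]), each point gives Vmax = v(Km+[S])/[S].
Equating: 4.83(Km+0.171)/0.171 = 11.0(Km+1.61)/1.61.
28.25·Km + 4.83 = 6.832·Km + 11.0, so (28.25 − 6.832)·Km = 11.0 − 4.83.
Km = 6.170/21.41 = 0.288 μM; then Vmax = 4.83(0.288+0.171)/0.171 = 13.0 μmol·min⁻¹.

0.288 μM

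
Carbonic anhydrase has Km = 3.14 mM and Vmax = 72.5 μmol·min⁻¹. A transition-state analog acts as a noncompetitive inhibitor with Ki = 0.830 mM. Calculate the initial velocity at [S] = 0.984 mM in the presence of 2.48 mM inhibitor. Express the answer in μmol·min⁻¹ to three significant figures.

With α = 1 + [I]/Ki = 1 + 2.48/0.830 = 3.988, the noncompetitive rate law is v = (Vmax/α)·[S] / (Km + [S]).
v = (72.5/3.988)×0.984 / (3.14 + 0.984) = 17.89/4.124 = 4.34 μmol·min⁻¹.

4.34 μmol·min⁻¹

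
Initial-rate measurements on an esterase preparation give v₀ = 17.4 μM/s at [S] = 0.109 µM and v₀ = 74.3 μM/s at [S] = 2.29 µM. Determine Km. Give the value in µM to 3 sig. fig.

0.447 µM

From v = Vmax[S]/(Km+[S]), each point gives Vmax = v(Km+[S])/[S].
Equating: 17.4(Km+0.109)/0.109 = 74.3(Km+2.29)/2.29.
159.6·Km + 17.4 = 32.45·Km + 74.3, so (159.6 − 32.45)·Km = 74.3 − 17.4.
Km = 56.90/127.2 = 0.447 µM; then Vmax = 17.4(0.447+0.109)/0.109 = 88.8 μM/s.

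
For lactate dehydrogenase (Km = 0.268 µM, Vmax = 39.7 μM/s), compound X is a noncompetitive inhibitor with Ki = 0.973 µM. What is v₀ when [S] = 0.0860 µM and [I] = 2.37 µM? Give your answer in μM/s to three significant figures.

2.81 μM/s

α = 1 + [I]/Ki = 1 + 2.37/0.973 = 3.436.
For a noncompetitive inhibitor, Vmax is reduced to Vmax/α while Km is unchanged: Km,app = 0.268 µM, Vmax,app = 11.6 μM/s.
v = Vmax,app·[S]/(Km,app + [S]) = 11.6 × 0.0860/(0.268 + 0.0860) = 2.81 μM/s.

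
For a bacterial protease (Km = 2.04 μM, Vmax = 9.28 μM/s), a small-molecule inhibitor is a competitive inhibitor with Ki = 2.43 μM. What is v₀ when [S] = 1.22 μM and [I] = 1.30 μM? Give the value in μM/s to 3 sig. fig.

α = 1 + [I]/Ki = 1 + 1.30/2.43 = 1.535.
For a competitive inhibitor, Vmax is unchanged and the apparent Km becomes α·Km: Km,app = 3.13 μM, Vmax,app = 9.28 μM/s.
v = Vmax,app·[S]/(Km,app + [S]) = 9.28 × 1.22/(3.13 + 1.22) = 2.60 μM/s.

2.60 μM/s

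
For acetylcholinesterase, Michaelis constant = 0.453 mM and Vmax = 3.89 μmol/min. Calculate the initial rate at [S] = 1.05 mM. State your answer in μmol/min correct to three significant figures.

2.72 μmol/min

v = Vmax·[S]/(Km + [S]) = 3.89 × 1.05 / (0.453 + 1.05)
  = 4.085 / 1.503 = 2.72 μmol/min.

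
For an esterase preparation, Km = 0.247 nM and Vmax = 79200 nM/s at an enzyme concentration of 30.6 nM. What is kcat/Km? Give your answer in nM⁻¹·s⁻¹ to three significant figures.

kcat = Vmax/[E]total = 79200/30.6 = 2590 s⁻¹.
kcat/Km = 2590/0.247 = 10500 nM⁻¹·s⁻¹.

10500 nM⁻¹·s⁻¹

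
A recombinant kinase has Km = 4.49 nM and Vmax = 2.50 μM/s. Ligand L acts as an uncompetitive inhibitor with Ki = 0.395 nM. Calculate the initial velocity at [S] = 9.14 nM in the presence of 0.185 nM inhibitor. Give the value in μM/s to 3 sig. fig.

1.28 μM/s

With α = 1 + [I]/Ki = 1 + 0.185/0.395 = 1.468, the uncompetitive rate law is v = (Vmax/α)·[S] / (Km/α + [S]).
v = (2.50/1.468)×9.14 / (4.49/1.468 + 9.14) = 15.56/12.20 = 1.28 μM/s.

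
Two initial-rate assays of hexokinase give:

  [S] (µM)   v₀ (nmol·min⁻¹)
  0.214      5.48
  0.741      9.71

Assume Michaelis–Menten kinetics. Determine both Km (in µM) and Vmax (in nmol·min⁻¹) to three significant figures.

Km = 0.338 µM; Vmax = 14.1 nmol·min⁻¹

From v = Vmax[S]/(Km+[S]), each point gives Vmax = v(Km+[S])/[S].
Equating: 5.48(Km+0.214)/0.214 = 9.71(Km+0.741)/0.741.
25.61·Km + 5.48 = 13.10·Km + 9.71, so (25.61 − 13.10)·Km = 9.71 − 5.48.
Km = 4.230/12.50 = 0.338 µM; then Vmax = 5.48(0.338+0.214)/0.214 = 14.1 nmol·min⁻¹.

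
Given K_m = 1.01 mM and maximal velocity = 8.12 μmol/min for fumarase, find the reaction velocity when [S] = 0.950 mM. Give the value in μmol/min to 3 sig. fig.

3.94 μmol/min

v = Vmax·[S]/(Km + [S]) = 8.12 × 0.950 / (1.01 + 0.950)
  = 7.714 / 1.960 = 3.94 μmol/min.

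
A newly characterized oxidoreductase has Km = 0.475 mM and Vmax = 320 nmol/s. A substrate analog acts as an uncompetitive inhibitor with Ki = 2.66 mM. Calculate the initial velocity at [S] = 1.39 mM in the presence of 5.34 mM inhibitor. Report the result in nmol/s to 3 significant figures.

95.5 nmol/s

α = 1 + [I]/Ki = 1 + 5.34/2.66 = 3.008.
For an uncompetitive inhibitor, both parameters are divided by α, giving Vmax/α and Km/α: Km,app = 0.158 mM, Vmax,app = 106 nmol/s.
v = Vmax,app·[S]/(Km,app + [S]) = 106 × 1.39/(0.158 + 1.39) = 95.5 nmol/s.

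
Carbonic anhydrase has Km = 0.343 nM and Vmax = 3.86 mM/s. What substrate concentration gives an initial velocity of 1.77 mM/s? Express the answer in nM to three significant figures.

Rearranging v = Vmax[S]/(Km+[S]) gives [S] = Km·v/(Vmax − v).
[S] = 0.343 × 1.77 / (3.86 − 1.77) = 0.6071/2.090 = 0.290 nM.

0.290 nM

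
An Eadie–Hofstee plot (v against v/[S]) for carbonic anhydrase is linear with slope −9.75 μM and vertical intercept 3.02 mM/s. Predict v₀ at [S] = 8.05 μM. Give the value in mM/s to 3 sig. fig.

1.37 mM/s

In the Eadie–Hofstee form v = Vmax − Km·(v/[S]), the slope is −Km and the intercept is Vmax, so Km = 9.75 μM and Vmax = 3.02 mM/s.
v = 3.02 × 8.05/(9.75 + 8.05) = 1.37 mM/s.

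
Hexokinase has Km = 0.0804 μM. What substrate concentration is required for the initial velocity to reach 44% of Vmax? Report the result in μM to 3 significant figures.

v/Vmax = [S]/(Km+[S]) = 0.44, so [S] = Km·0.44/(1 − 0.44) = 0.0804 × 0.7857.
[S] = 0.0632 μM.

0.0632 μM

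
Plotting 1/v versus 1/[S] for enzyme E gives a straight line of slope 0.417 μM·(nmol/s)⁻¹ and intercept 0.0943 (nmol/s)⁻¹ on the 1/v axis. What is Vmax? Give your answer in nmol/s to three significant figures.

10.6 nmol/s

The y-intercept of a Lineweaver–Burk plot equals 1/Vmax, so Vmax = 1/0.0943 = 10.6 nmol/s.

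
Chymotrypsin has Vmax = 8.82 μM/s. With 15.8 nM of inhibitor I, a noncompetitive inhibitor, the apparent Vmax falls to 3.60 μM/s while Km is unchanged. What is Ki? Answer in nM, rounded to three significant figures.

Noncompetitive: Vmax,app = Vmax/α with α = 1 + [I]/Ki.
α = Vmax/Vmax,app = 8.82/3.60 = 2.450.
Since α = 1 + [I]/Ki, [I]/Ki = 2.450 − 1 = 1.450 and Ki = 15.8/1.450 = 10.9 nM.

10.9 nM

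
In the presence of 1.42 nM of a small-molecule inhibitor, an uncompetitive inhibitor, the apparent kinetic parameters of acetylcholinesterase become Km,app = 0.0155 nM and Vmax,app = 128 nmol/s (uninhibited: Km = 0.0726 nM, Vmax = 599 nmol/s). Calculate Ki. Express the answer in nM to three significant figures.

0.386 nM

Uncompetitive: Vmax,app = Vmax/α (and Km,app = Km/α) with α = 1 + [I]/Ki.
α = Vmax/Vmax,app = 599/128 = 4.680.
Since α = 1 + [I]/Ki, [I]/Ki = 4.680 − 1 = 3.680 and Ki = 1.42/3.680 = 0.386 nM.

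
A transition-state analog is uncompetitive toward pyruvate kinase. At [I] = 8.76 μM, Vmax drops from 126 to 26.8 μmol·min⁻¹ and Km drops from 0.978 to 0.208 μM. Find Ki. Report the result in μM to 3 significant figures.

2.37 μM

Uncompetitive: Vmax,app = Vmax/α (and Km,app = Km/α) with α = 1 + [I]/Ki.
α = Vmax/Vmax,app = 126/26.8 = 4.701.
Since α = 1 + [I]/Ki, [I]/Ki = 4.701 − 1 = 3.701 and Ki = 8.76/3.701 = 2.37 μM.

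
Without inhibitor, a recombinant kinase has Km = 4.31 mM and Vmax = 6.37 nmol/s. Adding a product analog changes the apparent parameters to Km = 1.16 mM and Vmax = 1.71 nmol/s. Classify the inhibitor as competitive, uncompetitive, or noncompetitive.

Both Km and Vmax decrease by the same factor (~3.72-fold) — characteristic of uncompetitive inhibition.

uncompetitive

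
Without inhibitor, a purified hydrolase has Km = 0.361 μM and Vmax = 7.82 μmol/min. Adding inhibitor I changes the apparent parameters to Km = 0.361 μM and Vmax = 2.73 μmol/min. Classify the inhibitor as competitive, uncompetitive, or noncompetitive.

Vmax decreases (7.82 → 2.73 μmol/min) while Km is unchanged — pure noncompetitive inhibition.

noncompetitive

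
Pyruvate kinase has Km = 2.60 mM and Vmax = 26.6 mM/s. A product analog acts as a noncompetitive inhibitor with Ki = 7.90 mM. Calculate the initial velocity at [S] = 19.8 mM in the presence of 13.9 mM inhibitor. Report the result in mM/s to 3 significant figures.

8.52 mM/s

With α = 1 + [I]/Ki = 1 + 13.9/7.90 = 2.759, the noncompetitive rate law is v = (Vmax/α)·[S] / (Km + [S]).
v = (26.6/2.759)×19.8 / (2.60 + 19.8) = 190.9/22.40 = 8.52 mM/s.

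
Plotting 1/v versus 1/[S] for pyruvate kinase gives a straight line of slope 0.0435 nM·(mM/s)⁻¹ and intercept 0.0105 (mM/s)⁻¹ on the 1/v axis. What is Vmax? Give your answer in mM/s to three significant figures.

95.2 mM/s

The y-intercept of a Lineweaver–Burk plot equals 1/Vmax, so Vmax = 1/0.0105 = 95.2 mM/s.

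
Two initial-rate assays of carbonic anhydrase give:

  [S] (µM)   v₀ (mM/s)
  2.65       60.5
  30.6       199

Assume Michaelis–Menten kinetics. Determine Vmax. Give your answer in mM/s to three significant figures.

254 mM/s

From v = Vmax[S]/(Km+[S]), each point gives Vmax = v(Km+[S])/[S].
Equating: 60.5(Km+2.65)/2.65 = 199(Km+30.6)/30.6.
22.83·Km + 60.5 = 6.503·Km + 199, so (22.83 − 6.503)·Km = 199 − 60.5.
Km = 138.5/16.33 = 8.48 µM; then Vmax = 60.5(8.48+2.65)/2.65 = 254 mM/s.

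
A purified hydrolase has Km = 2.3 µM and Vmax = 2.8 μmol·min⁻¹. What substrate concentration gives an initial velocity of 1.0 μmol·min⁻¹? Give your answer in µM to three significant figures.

The required fractional saturation is v/Vmax = 1.0/2.8 = 0.3571.
Then [S]/(Km+[S]) = 0.3571 ⇒ [S] = 2.3 × 0.3571/(1 − 0.3571) = 1.28 µM.

1.28 µM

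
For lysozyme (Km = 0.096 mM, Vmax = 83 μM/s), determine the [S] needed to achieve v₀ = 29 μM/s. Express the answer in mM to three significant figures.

0.0516 mM

The required fractional saturation is v/Vmax = 29/83 = 0.3494.
Then [S]/(Km+[S]) = 0.3494 ⇒ [S] = 0.096 × 0.3494/(1 − 0.3494) = 0.0516 mM.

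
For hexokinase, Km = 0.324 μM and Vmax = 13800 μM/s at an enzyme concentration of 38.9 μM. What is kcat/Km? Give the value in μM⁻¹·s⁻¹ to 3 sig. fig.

1090 μM⁻¹·s⁻¹

kcat = Vmax/[E]total = 13800/38.9 = 355 s⁻¹.
kcat/Km = 355/0.324 = 1090 μM⁻¹·s⁻¹.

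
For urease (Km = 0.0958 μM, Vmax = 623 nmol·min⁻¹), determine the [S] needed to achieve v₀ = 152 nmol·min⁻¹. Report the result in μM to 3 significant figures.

Rearranging v = Vmax[S]/(Km+[S]) gives [S] = Km·v/(Vmax − v).
[S] = 0.0958 × 152 / (623 − 152) = 14.56/471.0 = 0.0309 μM.

0.0309 μM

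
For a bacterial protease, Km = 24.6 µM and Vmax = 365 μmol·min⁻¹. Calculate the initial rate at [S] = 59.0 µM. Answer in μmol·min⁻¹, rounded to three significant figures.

[S]/(Km+[S]) = 59.0/83.60 = 0.7057, the fractional saturation.
v = 0.7057 × Vmax = 0.7057 × 365 = 258 μmol·min⁻¹.

258 μmol·min⁻¹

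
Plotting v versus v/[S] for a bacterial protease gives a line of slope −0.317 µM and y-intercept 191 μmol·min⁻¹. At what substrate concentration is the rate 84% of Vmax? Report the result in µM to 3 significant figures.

The Eadie–Hofstee slope gives Km = 0.317 µM (slope = −Km).
v/Vmax = [S]/(Km+[S]) = 0.84 ⇒ [S] = Km·0.84/(1−0.84) = 0.317 × 5.250 = 1.66 µM.

1.66 µM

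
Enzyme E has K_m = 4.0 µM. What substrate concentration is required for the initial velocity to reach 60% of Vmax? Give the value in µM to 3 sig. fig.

v/Vmax = [S]/(Km+[S]) = 0.6, so [S] = Km·0.6/(1 − 0.6) = 4.0 × 1.500.
[S] = 6.00 µM.

6.00 µM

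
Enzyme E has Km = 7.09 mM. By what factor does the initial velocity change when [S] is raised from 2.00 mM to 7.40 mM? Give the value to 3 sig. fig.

2.32

The fractional saturations are [S]/(Km+[S]) = 2.00/9.090 = 0.2200 and 7.40/14.49 = 0.5107.
v₂/v₁ is just their ratio: 0.5107/0.2200 = 2.32.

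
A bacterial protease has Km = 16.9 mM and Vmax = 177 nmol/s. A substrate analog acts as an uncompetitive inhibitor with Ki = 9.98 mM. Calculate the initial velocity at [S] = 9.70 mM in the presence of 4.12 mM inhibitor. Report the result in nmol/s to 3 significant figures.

With α = 1 + [I]/Ki = 1 + 4.12/9.98 = 1.413, the uncompetitive rate law is v = (Vmax/α)·[S] / (Km/α + [S]).
v = (177/1.413)×9.70 / (16.9/1.413 + 9.70) = 1215/21.66 = 56.1 nmol/s.

56.1 nmol/s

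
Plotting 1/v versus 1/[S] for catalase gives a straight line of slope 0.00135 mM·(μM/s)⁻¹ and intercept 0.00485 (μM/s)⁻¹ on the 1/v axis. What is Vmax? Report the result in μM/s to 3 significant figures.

The y-intercept of a Lineweaver–Burk plot equals 1/Vmax, so Vmax = 1/0.00485 = 206 μM/s.

206 μM/s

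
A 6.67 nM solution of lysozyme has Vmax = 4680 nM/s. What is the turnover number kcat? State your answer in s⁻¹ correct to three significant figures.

702 s⁻¹

kcat = Vmax/[E]total = 4680 nM/s / 6.67 nM = 702 s⁻¹.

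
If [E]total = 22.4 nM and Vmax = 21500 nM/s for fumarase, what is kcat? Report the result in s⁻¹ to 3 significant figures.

kcat = Vmax/[E]total = 21500 nM/s / 22.4 nM = 960 s⁻¹.

960 s⁻¹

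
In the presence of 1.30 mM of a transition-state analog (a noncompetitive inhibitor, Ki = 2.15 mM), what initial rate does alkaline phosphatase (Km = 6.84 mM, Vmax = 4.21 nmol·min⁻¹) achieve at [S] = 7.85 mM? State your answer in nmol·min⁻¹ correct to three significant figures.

α = 1 + [I]/Ki = 1 + 1.30/2.15 = 1.605.
For a noncompetitive inhibitor, Vmax is reduced to Vmax/α while Km is unchanged: Km,app = 6.84 mM, Vmax,app = 2.62 nmol·min⁻¹.
v = Vmax,app·[S]/(Km,app + [S]) = 2.62 × 7.85/(6.84 + 7.85) = 1.40 nmol·min⁻¹.

1.40 nmol·min⁻¹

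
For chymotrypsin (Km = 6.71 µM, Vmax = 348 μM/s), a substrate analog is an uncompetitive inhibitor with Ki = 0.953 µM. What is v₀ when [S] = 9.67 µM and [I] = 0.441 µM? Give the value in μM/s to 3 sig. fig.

With α = 1 + [I]/Ki = 1 + 0.441/0.953 = 1.463, the uncompetitive rate law is v = (Vmax/α)·[S] / (Km/α + [S]).
v = (348/1.463)×9.67 / (6.71/1.463 + 9.67) = 2301/14.26 = 161 μM/s.

161 μM/s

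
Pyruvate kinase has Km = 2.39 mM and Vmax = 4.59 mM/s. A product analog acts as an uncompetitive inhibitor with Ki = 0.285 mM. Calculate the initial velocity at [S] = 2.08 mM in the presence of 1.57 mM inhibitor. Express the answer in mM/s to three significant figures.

With α = 1 + [I]/Ki = 1 + 1.57/0.285 = 6.509, the uncompetitive rate law is v = (Vmax/α)·[S] / (Km/α + [S]).
v = (4.59/6.509)×2.08 / (2.39/6.509 + 2.08) = 1.467/2.447 = 0.599 mM/s.

0.599 mM/s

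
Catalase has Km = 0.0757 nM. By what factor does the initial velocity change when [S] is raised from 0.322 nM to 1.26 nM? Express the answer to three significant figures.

The fractional saturations are [S]/(Km+[S]) = 0.322/0.3977 = 0.8097 and 1.26/1.336 = 0.9433.
v₂/v₁ is just their ratio: 0.9433/0.8097 = 1.17.

1.17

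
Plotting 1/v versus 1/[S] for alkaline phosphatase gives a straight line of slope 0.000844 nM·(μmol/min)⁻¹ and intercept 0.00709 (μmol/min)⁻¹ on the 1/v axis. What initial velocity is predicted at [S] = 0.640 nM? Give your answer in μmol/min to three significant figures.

119 μmol/min

The y-intercept is 1/Vmax, so Vmax = 1/0.00709 = 141 μmol/min.
The slope is Km/Vmax, so Km = 0.000844 × 141 = 0.119 nM.
Then v = 141 × 0.640/(0.119 + 0.640) = 119 μmol/min.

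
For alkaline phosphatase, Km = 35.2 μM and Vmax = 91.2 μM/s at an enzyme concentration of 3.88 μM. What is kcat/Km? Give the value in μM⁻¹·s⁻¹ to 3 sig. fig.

kcat = Vmax/[E]total = 91.2/3.88 = 23.5 s⁻¹.
kcat/Km = 23.5/35.2 = 0.668 μM⁻¹·s⁻¹.

0.668 μM⁻¹·s⁻¹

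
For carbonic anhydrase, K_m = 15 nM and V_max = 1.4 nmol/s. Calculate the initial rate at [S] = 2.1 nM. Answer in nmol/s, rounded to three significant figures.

v = Vmax·[S]/(Km + [S]) = 1.4 × 2.1 / (15 + 2.1)
  = 2.940 / 17.10 = 0.172 nmol/s.

0.172 nmol/s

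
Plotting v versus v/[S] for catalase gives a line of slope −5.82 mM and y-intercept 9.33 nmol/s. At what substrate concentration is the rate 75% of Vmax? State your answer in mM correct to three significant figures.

17.5 mM

The Eadie–Hofstee slope gives Km = 5.82 mM (slope = −Km).
v/Vmax = [S]/(Km+[S]) = 0.75 ⇒ [S] = Km·0.75/(1−0.75) = 5.82 × 3.000 = 17.5 mM.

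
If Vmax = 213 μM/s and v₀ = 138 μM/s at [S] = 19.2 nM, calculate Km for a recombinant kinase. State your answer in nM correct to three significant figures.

10.4 nM

From v = Vmax[S]/(Km+[S]), Km = [S](Vmax − v)/v.
Km = 19.2 × (213 − 138) / 138 = 1440/138 = 10.4 nM.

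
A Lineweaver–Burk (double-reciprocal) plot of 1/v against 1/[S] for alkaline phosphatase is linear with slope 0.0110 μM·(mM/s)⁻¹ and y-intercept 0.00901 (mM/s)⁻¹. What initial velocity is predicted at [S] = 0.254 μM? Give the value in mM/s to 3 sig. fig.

19.1 mM/s

The y-intercept is 1/Vmax, so Vmax = 1/0.00901 = 111 mM/s.
The slope is Km/Vmax, so Km = 0.0110 × 111 = 1.22 μM.
Then v = 111 × 0.254/(1.22 + 0.254) = 19.1 mM/s.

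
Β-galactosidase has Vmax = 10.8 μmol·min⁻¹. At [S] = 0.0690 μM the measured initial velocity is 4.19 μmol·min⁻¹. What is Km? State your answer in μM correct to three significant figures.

From v = Vmax[S]/(Km+[S]), Km = [S](Vmax − v)/v.
Km = 0.0690 × (10.8 − 4.19) / 4.19 = 0.4561/4.19 = 0.109 μM.

0.109 μM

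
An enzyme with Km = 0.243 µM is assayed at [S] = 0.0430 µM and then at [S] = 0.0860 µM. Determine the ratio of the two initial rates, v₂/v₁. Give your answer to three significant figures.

Since Vmax cancels, v₂/v₁ = [S]₂(Km+[S]₁) / [S]₁(Km+[S]₂).
= 0.0860×(0.243+0.0430) / (0.0430×(0.243+0.0860)) = 0.02460/0.01415 = 1.74.

1.74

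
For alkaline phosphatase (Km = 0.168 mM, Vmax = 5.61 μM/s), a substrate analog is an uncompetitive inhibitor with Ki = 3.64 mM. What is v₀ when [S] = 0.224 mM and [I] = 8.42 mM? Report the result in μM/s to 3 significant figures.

1.38 μM/s

With α = 1 + [I]/Ki = 1 + 8.42/3.64 = 3.313, the uncompetitive rate law is v = (Vmax/α)·[S] / (Km/α + [S]).
v = (5.61/3.313)×0.224 / (0.168/3.313 + 0.224) = 0.3793/0.2747 = 1.38 μM/s.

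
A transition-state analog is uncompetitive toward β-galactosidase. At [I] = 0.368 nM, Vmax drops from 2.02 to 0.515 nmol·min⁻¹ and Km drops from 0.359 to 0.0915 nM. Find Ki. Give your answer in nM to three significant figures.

0.126 nM

Uncompetitive: Vmax,app = Vmax/α (and Km,app = Km/α) with α = 1 + [I]/Ki.
α = Vmax/Vmax,app = 2.02/0.515 = 3.922.
Since α = 1 + [I]/Ki, [I]/Ki = 3.922 − 1 = 2.922 and Ki = 0.368/2.922 = 0.126 nM.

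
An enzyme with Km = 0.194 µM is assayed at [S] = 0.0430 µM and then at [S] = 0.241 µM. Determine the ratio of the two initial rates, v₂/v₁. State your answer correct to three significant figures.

The fractional saturations are [S]/(Km+[S]) = 0.0430/0.2370 = 0.1814 and 0.241/0.4350 = 0.5540.
v₂/v₁ is just their ratio: 0.5540/0.1814 = 3.05.

3.05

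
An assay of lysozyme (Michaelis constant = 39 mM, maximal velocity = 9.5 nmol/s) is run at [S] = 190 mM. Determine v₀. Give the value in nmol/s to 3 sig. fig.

7.88 nmol/s

v = Vmax·[S]/(Km + [S]) = 9.5 × 190 / (39 + 190)
  = 1805 / 229.0 = 7.88 nmol/s.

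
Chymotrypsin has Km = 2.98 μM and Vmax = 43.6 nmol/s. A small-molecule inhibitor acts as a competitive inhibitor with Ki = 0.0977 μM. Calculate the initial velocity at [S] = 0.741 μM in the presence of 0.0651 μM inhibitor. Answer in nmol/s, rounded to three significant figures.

5.66 nmol/s

α = 1 + [I]/Ki = 1 + 0.0651/0.0977 = 1.666.
For a competitive inhibitor, Vmax is unchanged and the apparent Km becomes α·Km: Km,app = 4.97 μM, Vmax,app = 43.6 nmol/s.
v = Vmax,app·[S]/(Km,app + [S]) = 43.6 × 0.741/(4.97 + 0.741) = 5.66 nmol/s.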